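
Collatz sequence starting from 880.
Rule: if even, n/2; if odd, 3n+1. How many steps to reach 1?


880 → 440 → 220 → 110 → 55 → 166 → 83 → 250 → 125 → 376 → 188 → 94 → 47 → 142 → 71 → 214 → 107 → 322 → 161 → 484 → 242 → 121 → 364 → 182 → 91 → 274 → 137 → 412 → 206 → 103 → 310 → 155 → 466 → 233 → 700 → 350 → 175 → 526 → 263 → 790 → 395 → 1186 → 593 → 1780 → 890 → 445 → 1336 → 668 → 334 → 167 → 502 → 251 → 754 → 377 → 1132 → 566 → 283 → 850 → 425 → 1276 → 638 → 319 → 958 → 479 → 1438 → 719 → 2158 → 1079 → 3238 → 1619 → 4858 → 2429 → 7288 → 3644 → 1822 → 911 → 2734 → 1367 → 4102 → 2051 → 6154 → 3077 → 9232 → 4616 → 2308 → 1154 → 577 → 1732 → 866 → 433 → 1300 → 650 → 325 → 976 → 488 → 244 → 122 → 61 → 184 → 92 → 46 → 23 → 70 → 35 → 106 → 53 → 160 → 80 → 40 → 20 → 10 → 5 → 16 → 8 → 4 → 2 → 1
Total steps = 116

116 steps


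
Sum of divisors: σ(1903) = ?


Divisors of 1903: 1, 11, 173, 1903
Sum = 1 + 11 + 173 + 1903 = 2088

σ(1903) = 2088


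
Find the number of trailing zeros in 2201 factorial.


floor(2201/5) = 440
floor(2201/25) = 88
floor(2201/125) = 17
floor(2201/625) = 3
Total = 548

548 trailing zeros


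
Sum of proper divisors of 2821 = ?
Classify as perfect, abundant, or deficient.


Proper divisors: 1, 7, 13, 31, 91, 217, 403
Sum = 1 + 7 + 13 + 31 + 91 + 217 + 403 = 763
763 < 2821 → deficient

s(2821) = 763 (deficient)


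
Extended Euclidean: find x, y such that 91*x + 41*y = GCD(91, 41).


Tabular extended Euclidean (each row: r = 91*s + 41*t):
r=91, s=1, t=0
r=41, s=0, t=1
q=2: r=9, s=1, t=-2   [91*(1) + 41*(-2) = 9]
q=4: r=5, s=-4, t=9   [91*(-4) + 41*(9) = 5]
q=1: r=4, s=5, t=-11   [91*(5) + 41*(-11) = 4]
q=1: r=1, s=-9, t=20   [91*(-9) + 41*(20) = 1]
q=4: r=0, s=41, t=-91   [91*(41) + 41*(-91) = 0]
GCD = 1; from the row with r=1: x=-9, y=20
Check: 91*(-9) + 41*(20) = -819 + 820 = 1

GCD = 1, x = -9, y = 20


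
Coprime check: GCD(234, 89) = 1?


Euclidean algorithm:
234 = 2 * 89 + 56
89 = 1 * 56 + 33
56 = 1 * 33 + 23
33 = 1 * 23 + 10
23 = 2 * 10 + 3
10 = 3 * 3 + 1
3 = 3 * 1 + 0
GCD(234, 89) = 1

Yes, coprime (GCD = 1)


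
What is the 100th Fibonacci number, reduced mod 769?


F(k) mod 769 for k=1..100:
1, 1, 2, 3, 5, 8, 13, 21, 34, 55, 89, 144, 233, 377, 610, 218, 59, 277, 336, 613, 180, 24, 204, 228, 432, 660, 323, 214, 537, 751, 519, 501, 251, 752, 234, 217, 451, 668, 350, 249, 599, 79, 678, 757, 666, 654, 551, 436, 218, 654, 103, 757, 91, 79, 170, 249, 419, 668, 318, 217, 535, 752, 518, 501, 250, 751, 232, 214, 446, 660, 337, 228, 565, 24, 589, 613, 433, 277, 710, 218, 159, 377, 536, 144, 680, 55, 735, 21, 756, 8, 764, 3, 767, 1, 768, 0, 768, 768, 767, 766
F(100) mod 769 = 766


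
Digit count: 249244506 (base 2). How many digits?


249244506 in base 2 = 1110110110110010101101011010
Number of digits = 28

28 digits (base 2)


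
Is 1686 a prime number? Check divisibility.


1686 / 2 = 843 (exact division)
1686 is NOT prime.

No, 1686 is not prime


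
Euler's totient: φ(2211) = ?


2211 = 3 × 11 × 67
Prime factors: 3, 11, 67
φ(2211) = 2211 × (1-1/3) × (1-1/11) × (1-1/67)
= 2211 × 2/3 × 10/11 × 66/67 = 1320

φ(2211) = 1320


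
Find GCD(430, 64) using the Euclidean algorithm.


430 = 6 * 64 + 46
64 = 1 * 46 + 18
46 = 2 * 18 + 10
18 = 1 * 10 + 8
10 = 1 * 8 + 2
8 = 4 * 2 + 0
GCD = 2


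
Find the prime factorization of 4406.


4406 / 2 = 2203
2203 / 2203 = 1
4406 = 2 × 2203


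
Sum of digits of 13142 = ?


1 + 3 + 1 + 4 + 2 = 11


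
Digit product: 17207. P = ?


1 × 7 × 2 × 0 × 7 = 0


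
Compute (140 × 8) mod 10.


140 × 8 = 1120
1120 mod 10 = 0


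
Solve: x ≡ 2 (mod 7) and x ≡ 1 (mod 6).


M = 7*6 = 42
M1 = M/7 = 6, M2 = M/6 = 7
M1^(-1) mod 7 = 6, M2^(-1) mod 6 = 1
x = 2*6*6 + 1*7*1 = 79
79 mod 42 = 37
Check: 37 mod 7 = 2 ✓, 37 mod 6 = 1 ✓

x ≡ 37 (mod 42)


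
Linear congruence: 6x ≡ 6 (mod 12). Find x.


GCD(6, 12) = 6 divides 6
Divide: 1x ≡ 1 (mod 2)
x ≡ 1 (mod 2)


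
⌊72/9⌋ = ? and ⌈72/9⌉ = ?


72/9 = 8.0000
floor = 8
ceil = 8

floor = 8, ceil = 8


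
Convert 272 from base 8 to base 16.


272 (base 8) = 186 (decimal)
186 (decimal) = BA (base 16)


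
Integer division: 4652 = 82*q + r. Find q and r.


4652 = 82 * 56 + 60
Check: 4592 + 60 = 4652

q = 56, r = 60


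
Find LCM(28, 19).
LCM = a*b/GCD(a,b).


GCD(28, 19) = 1
LCM = 28*19/1 = 532/1 = 532

LCM = 532


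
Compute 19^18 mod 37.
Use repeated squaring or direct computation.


19^1 mod 37 = 19
19^2 mod 37 = 28
19^3 mod 37 = 14
19^4 mod 37 = 7
19^5 mod 37 = 22
19^6 mod 37 = 11
19^7 mod 37 = 24
19^8 mod 37 = 12
19^9 mod 37 = 6
19^10 mod 37 = 3
19^11 mod 37 = 20
19^12 mod 37 = 10
19^13 mod 37 = 5
19^14 mod 37 = 21
19^15 mod 37 = 29
19^16 mod 37 = 33
19^17 mod 37 = 35
19^18 mod 37 = 36


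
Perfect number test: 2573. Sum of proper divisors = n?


Proper divisors of 2573: 1, 31, 83
Sum = 1 + 31 + 83 = 115

No, 2573 is not perfect (115 ≠ 2573)


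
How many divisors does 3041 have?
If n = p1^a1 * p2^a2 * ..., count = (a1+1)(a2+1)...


3041 = 3041^1
d(3041) = (1+1) = 2

2 divisors


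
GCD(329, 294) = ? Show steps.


329 = 1 * 294 + 35
294 = 8 * 35 + 14
35 = 2 * 14 + 7
14 = 2 * 7 + 0
GCD = 7


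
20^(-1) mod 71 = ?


Use the extended Euclidean algorithm on (71, 20); each row r = 71*s + 20*t:
r=71, s=1, t=0
r=20, s=0, t=1
q=3: r=11, s=1, t=-3   [71*(1) + 20*(-3) = 11]
q=1: r=9, s=-1, t=4   [71*(-1) + 20*(4) = 9]
q=1: r=2, s=2, t=-7   [71*(2) + 20*(-7) = 2]
q=4: r=1, s=-9, t=32   [71*(-9) + 20*(32) = 1]
q=2: r=0, s=20, t=-71   [71*(20) + 20*(-71) = 0]
GCD = 1 with t = 32, so 20*(32) ≡ 1 (mod 71)
Inverse = 32 mod 71 = 32
Check: 20 * 32 = 640 ≡ 1 (mod 71)

20^(-1) ≡ 32 (mod 71)


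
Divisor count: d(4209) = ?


4209 = 3^1 × 23^1 × 61^1
d(4209) = (1+1) × (1+1) × (1+1) = 8

8 divisors


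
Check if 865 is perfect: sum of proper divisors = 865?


Proper divisors of 865: 1, 5, 173
Sum = 1 + 5 + 173 = 179

No, 865 is not perfect (179 ≠ 865)


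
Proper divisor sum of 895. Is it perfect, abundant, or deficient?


Proper divisors: 1, 5, 179
Sum = 1 + 5 + 179 = 185
185 < 895 → deficient

s(895) = 185 (deficient)


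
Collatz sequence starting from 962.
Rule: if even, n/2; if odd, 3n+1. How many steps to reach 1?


962 → 481 → 1444 → 722 → 361 → 1084 → 542 → 271 → 814 → 407 → 1222 → 611 → 1834 → 917 → 2752 → 1376 → 688 → 344 → 172 → 86 → 43 → 130 → 65 → 196 → 98 → 49 → 148 → 74 → 37 → 112 → 56 → 28 → 14 → 7 → 22 → 11 → 34 → 17 → 52 → 26 → 13 → 40 → 20 → 10 → 5 → 16 → 8 → 4 → 2 → 1
Total steps = 49

49 steps


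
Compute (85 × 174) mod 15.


85 × 174 = 14790
14790 mod 15 = 0


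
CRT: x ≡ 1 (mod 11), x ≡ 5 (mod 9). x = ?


M = 11*9 = 99
M1 = M/11 = 9, M2 = M/9 = 11
M1^(-1) mod 11 = 5, M2^(-1) mod 9 = 5
x = 1*9*5 + 5*11*5 = 320
320 mod 99 = 23
Check: 23 mod 11 = 1 ✓, 23 mod 9 = 5 ✓

x ≡ 23 (mod 99)


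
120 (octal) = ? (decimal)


120 (base 8) = 80 (decimal)
80 (decimal) = 80 (base 10)


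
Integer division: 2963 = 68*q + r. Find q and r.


2963 = 68 * 43 + 39
Check: 2924 + 39 = 2963

q = 43, r = 39


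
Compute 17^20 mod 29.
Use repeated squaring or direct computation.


17^1 mod 29 = 17
17^2 mod 29 = 28
17^3 mod 29 = 12
17^4 mod 29 = 1
17^5 mod 29 = 17
17^6 mod 29 = 28
17^7 mod 29 = 12
17^8 mod 29 = 1
17^9 mod 29 = 17
17^10 mod 29 = 28
17^11 mod 29 = 12
17^12 mod 29 = 1
17^13 mod 29 = 17
17^14 mod 29 = 28
17^15 mod 29 = 12
17^16 mod 29 = 1
17^17 mod 29 = 17
17^18 mod 29 = 28
17^19 mod 29 = 12
17^20 mod 29 = 1


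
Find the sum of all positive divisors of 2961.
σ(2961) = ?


Divisors of 2961: 1, 3, 7, 9, 21, 47, 63, 141, 329, 423, 987, 2961
Sum = 1 + 3 + 7 + 9 + 21 + 47 + 63 + 141 + 329 + 423 + 987 + 2961 = 4992

σ(2961) = 4992


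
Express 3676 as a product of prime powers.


3676 / 2 = 1838
1838 / 2 = 919
919 / 919 = 1
3676 = 2^2 × 919


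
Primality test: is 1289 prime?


Check divisors up to sqrt(1289) = 35.9026
No divisors found.
1289 is prime.

Yes, 1289 is prime


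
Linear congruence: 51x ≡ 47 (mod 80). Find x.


GCD(51, 80) = 1, unique solution
a^(-1) mod 80 = 11
x = 11 * 47 mod 80 = 37

x ≡ 37 (mod 80)


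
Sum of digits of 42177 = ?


4 + 2 + 1 + 7 + 7 = 21


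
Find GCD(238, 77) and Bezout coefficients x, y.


Tabular extended Euclidean (each row: r = 238*s + 77*t):
r=238, s=1, t=0
r=77, s=0, t=1
q=3: r=7, s=1, t=-3   [238*(1) + 77*(-3) = 7]
q=11: r=0, s=-11, t=34   [238*(-11) + 77*(34) = 0]
GCD = 7; from the row with r=7: x=1, y=-3
Check: 238*(1) + 77*(-3) = 238 - 231 = 7

GCD = 7, x = 1, y = -3


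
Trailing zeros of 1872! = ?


floor(1872/5) = 374
floor(1872/25) = 74
floor(1872/125) = 14
floor(1872/625) = 2
Total = 464

464 trailing zeros


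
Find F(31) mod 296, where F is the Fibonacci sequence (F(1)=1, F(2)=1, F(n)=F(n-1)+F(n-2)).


F(k) mod 296 for k=1..31:
1, 1, 2, 3, 5, 8, 13, 21, 34, 55, 89, 144, 233, 81, 18, 99, 117, 216, 37, 253, 290, 247, 241, 192, 137, 33, 170, 203, 77, 280, 61
F(31) mod 296 = 61


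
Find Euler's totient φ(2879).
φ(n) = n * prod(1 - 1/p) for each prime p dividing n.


2879 = 2879
Prime factors: 2879
φ(2879) = 2879 × (1-1/2879)
= 2879 × 2878/2879 = 2878

φ(2879) = 2878


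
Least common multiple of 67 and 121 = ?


GCD(67, 121) = 1
LCM = 67*121/1 = 8107/1 = 8107

LCM = 8107


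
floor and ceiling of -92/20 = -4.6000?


-92/20 = -4.6000
floor = -5
ceil = -4

floor = -5, ceil = -4


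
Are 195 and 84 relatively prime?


Euclidean algorithm:
195 = 2 * 84 + 27
84 = 3 * 27 + 3
27 = 9 * 3 + 0
GCD(195, 84) = 3

No, not coprime (GCD = 3)


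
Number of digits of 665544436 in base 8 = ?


665544436 in base 8 = 4752663364
Number of digits = 10

10 digits (base 8)


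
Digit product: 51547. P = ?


5 × 1 × 5 × 4 × 7 = 700


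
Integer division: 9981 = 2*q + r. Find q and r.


9981 = 2 * 4990 + 1
Check: 9980 + 1 = 9981

q = 4990, r = 1


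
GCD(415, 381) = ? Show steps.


415 = 1 * 381 + 34
381 = 11 * 34 + 7
34 = 4 * 7 + 6
7 = 1 * 6 + 1
6 = 6 * 1 + 0
GCD = 1


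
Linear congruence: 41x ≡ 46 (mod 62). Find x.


GCD(41, 62) = 1, unique solution
a^(-1) mod 62 = 59
x = 59 * 46 mod 62 = 48

x ≡ 48 (mod 62)


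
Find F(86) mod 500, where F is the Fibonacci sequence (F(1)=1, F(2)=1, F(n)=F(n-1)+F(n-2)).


F(k) mod 500 for k=1..86:
1, 1, 2, 3, 5, 8, 13, 21, 34, 55, 89, 144, 233, 377, 110, 487, 97, 84, 181, 265, 446, 211, 157, 368, 25, 393, 418, 311, 229, 40, 269, 309, 78, 387, 465, 352, 317, 169, 486, 155, 141, 296, 437, 233, 170, 403, 73, 476, 49, 25, 74, 99, 173, 272, 445, 217, 162, 379, 41, 420, 461, 381, 342, 223, 65, 288, 353, 141, 494, 135, 129, 264, 393, 157, 50, 207, 257, 464, 221, 185, 406, 91, 497, 88, 85, 173
F(86) mod 500 = 173


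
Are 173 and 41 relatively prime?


Euclidean algorithm:
173 = 4 * 41 + 9
41 = 4 * 9 + 5
9 = 1 * 5 + 4
5 = 1 * 4 + 1
4 = 4 * 1 + 0
GCD(173, 41) = 1

Yes, coprime (GCD = 1)


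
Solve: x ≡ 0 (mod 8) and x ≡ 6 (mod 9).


M = 8*9 = 72
M1 = M/8 = 9, M2 = M/9 = 8
M1^(-1) mod 8 = 1, M2^(-1) mod 9 = 8
x = 0*9*1 + 6*8*8 = 384
384 mod 72 = 24
Check: 24 mod 8 = 0 ✓, 24 mod 9 = 6 ✓

x ≡ 24 (mod 72)


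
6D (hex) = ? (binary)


6D (base 16) = 109 (decimal)
109 (decimal) = 1101101 (base 2)


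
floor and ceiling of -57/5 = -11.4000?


-57/5 = -11.4000
floor = -12
ceil = -11

floor = -12, ceil = -11


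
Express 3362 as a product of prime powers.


3362 / 2 = 1681
1681 / 41 = 41
41 / 41 = 1
3362 = 2 × 41^2


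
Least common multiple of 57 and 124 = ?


GCD(57, 124) = 1
LCM = 57*124/1 = 7068/1 = 7068

LCM = 7068


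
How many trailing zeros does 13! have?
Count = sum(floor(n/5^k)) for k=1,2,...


floor(13/5) = 2
Total = 2

2 trailing zeros


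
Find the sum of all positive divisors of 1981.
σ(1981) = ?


Divisors of 1981: 1, 7, 283, 1981
Sum = 1 + 7 + 283 + 1981 = 2272

σ(1981) = 2272


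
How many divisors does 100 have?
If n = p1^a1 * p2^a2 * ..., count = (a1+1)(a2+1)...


100 = 2^2 × 5^2
d(100) = (2+1) × (2+1) = 9

9 divisors


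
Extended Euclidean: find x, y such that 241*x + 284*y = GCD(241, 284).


Tabular extended Euclidean (each row: r = 241*s + 284*t):
r=241, s=1, t=0
r=284, s=0, t=1
q=0: r=241, s=1, t=0   [241*(1) + 284*(0) = 241]
q=1: r=43, s=-1, t=1   [241*(-1) + 284*(1) = 43]
q=5: r=26, s=6, t=-5   [241*(6) + 284*(-5) = 26]
q=1: r=17, s=-7, t=6   [241*(-7) + 284*(6) = 17]
q=1: r=9, s=13, t=-11   [241*(13) + 284*(-11) = 9]
q=1: r=8, s=-20, t=17   [241*(-20) + 284*(17) = 8]
q=1: r=1, s=33, t=-28   [241*(33) + 284*(-28) = 1]
q=8: r=0, s=-284, t=241   [241*(-284) + 284*(241) = 0]
GCD = 1; from the row with r=1: x=33, y=-28
Check: 241*(33) + 284*(-28) = 7953 - 7952 = 1

GCD = 1, x = 33, y = -28


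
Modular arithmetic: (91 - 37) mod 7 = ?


91 - 37 = 54
54 mod 7 = 5


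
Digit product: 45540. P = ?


4 × 5 × 5 × 4 × 0 = 0


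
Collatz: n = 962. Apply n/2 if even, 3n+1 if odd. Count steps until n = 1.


962 → 481 → 1444 → 722 → 361 → 1084 → 542 → 271 → 814 → 407 → 1222 → 611 → 1834 → 917 → 2752 → 1376 → 688 → 344 → 172 → 86 → 43 → 130 → 65 → 196 → 98 → 49 → 148 → 74 → 37 → 112 → 56 → 28 → 14 → 7 → 22 → 11 → 34 → 17 → 52 → 26 → 13 → 40 → 20 → 10 → 5 → 16 → 8 → 4 → 2 → 1
Total steps = 49

49 steps


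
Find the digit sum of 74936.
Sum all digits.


7 + 4 + 9 + 3 + 6 = 29


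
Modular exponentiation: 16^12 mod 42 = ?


16^1 mod 42 = 16
16^2 mod 42 = 4
16^3 mod 42 = 22
16^4 mod 42 = 16
16^5 mod 42 = 4
16^6 mod 42 = 22
16^7 mod 42 = 16
16^8 mod 42 = 4
16^9 mod 42 = 22
16^10 mod 42 = 16
16^11 mod 42 = 4
16^12 mod 42 = 22


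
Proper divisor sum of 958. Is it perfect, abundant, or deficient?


Proper divisors: 1, 2, 479
Sum = 1 + 2 + 479 = 482
482 < 958 → deficient

s(958) = 482 (deficient)


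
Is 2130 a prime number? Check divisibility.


2130 / 2 = 1065 (exact division)
2130 is NOT prime.

No, 2130 is not prime


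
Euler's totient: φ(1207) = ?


1207 = 17 × 71
Prime factors: 17, 71
φ(1207) = 1207 × (1-1/17) × (1-1/71)
= 1207 × 16/17 × 70/71 = 1120

φ(1207) = 1120


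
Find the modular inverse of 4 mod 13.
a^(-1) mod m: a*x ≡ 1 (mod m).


Use the extended Euclidean algorithm on (13, 4); each row r = 13*s + 4*t:
r=13, s=1, t=0
r=4, s=0, t=1
q=3: r=1, s=1, t=-3   [13*(1) + 4*(-3) = 1]
q=4: r=0, s=-4, t=13   [13*(-4) + 4*(13) = 0]
GCD = 1 with t = -3, so 4*(-3) ≡ 1 (mod 13)
Inverse = -3 mod 13 = 10
Check: 4 * 10 = 40 ≡ 1 (mod 13)

4^(-1) ≡ 10 (mod 13)


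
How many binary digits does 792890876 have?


792890876 in base 2 = 101111010000101000110111111100
Number of digits = 30

30 digits (base 2)


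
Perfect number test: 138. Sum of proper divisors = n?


Proper divisors of 138: 1, 2, 3, 6, 23, 46, 69
Sum = 1 + 2 + 3 + 6 + 23 + 46 + 69 = 150

No, 138 is not perfect (150 ≠ 138)


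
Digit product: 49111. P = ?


4 × 9 × 1 × 1 × 1 = 36


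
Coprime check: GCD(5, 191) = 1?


Euclidean algorithm:
191 = 38 * 5 + 1
5 = 5 * 1 + 0
GCD(5, 191) = 1

Yes, coprime (GCD = 1)


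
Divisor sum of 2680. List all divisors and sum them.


Divisors of 2680: 1, 2, 4, 5, 8, 10, 20, 40, 67, 134, 268, 335, 536, 670, 1340, 2680
Sum = 1 + 2 + 4 + 5 + 8 + 10 + 20 + 40 + 67 + 134 + 268 + 335 + 536 + 670 + 1340 + 2680 = 6120

σ(2680) = 6120


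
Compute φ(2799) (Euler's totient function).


2799 = 3^2 × 311
Prime factors: 3, 311
φ(2799) = 2799 × (1-1/3) × (1-1/311)
= 2799 × 2/3 × 310/311 = 1860

φ(2799) = 1860


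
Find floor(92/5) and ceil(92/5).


92/5 = 18.4000
floor = 18
ceil = 19

floor = 18, ceil = 19


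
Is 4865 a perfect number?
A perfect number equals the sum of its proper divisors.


Proper divisors of 4865: 1, 5, 7, 35, 139, 695, 973
Sum = 1 + 5 + 7 + 35 + 139 + 695 + 973 = 1855

No, 4865 is not perfect (1855 ≠ 4865)


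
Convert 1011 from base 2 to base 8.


1011 (base 2) = 11 (decimal)
11 (decimal) = 13 (base 8)


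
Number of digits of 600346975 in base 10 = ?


600346975 has 9 digits in base 10
floor(log10(600346975)) + 1 = floor(8.7784) + 1 = 9

9 digits (base 10)


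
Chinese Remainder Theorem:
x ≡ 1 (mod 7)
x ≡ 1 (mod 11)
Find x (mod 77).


M = 7*11 = 77
M1 = M/7 = 11, M2 = M/11 = 7
M1^(-1) mod 7 = 2, M2^(-1) mod 11 = 8
x = 1*11*2 + 1*7*8 = 78
78 mod 77 = 1
Check: 1 mod 7 = 1 ✓, 1 mod 11 = 1 ✓

x ≡ 1 (mod 77)


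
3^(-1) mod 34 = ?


Use the extended Euclidean algorithm on (34, 3); each row r = 34*s + 3*t:
r=34, s=1, t=0
r=3, s=0, t=1
q=11: r=1, s=1, t=-11   [34*(1) + 3*(-11) = 1]
q=3: r=0, s=-3, t=34   [34*(-3) + 3*(34) = 0]
GCD = 1 with t = -11, so 3*(-11) ≡ 1 (mod 34)
Inverse = -11 mod 34 = 23
Check: 3 * 23 = 69 ≡ 1 (mod 34)

3^(-1) ≡ 23 (mod 34)


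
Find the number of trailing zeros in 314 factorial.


floor(314/5) = 62
floor(314/25) = 12
floor(314/125) = 2
Total = 76

76 trailing zeros


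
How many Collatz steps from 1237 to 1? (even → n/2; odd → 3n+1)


1237 → 3712 → 1856 → 928 → 464 → 232 → 116 → 58 → 29 → 88 → 44 → 22 → 11 → 34 → 17 → 52 → 26 → 13 → 40 → 20 → 10 → 5 → 16 → 8 → 4 → 2 → 1
Total steps = 26

26 steps


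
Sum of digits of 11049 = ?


1 + 1 + 0 + 4 + 9 = 15


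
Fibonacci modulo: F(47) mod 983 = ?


F(k) mod 983 for k=1..47:
1, 1, 2, 3, 5, 8, 13, 21, 34, 55, 89, 144, 233, 377, 610, 4, 614, 618, 249, 867, 133, 17, 150, 167, 317, 484, 801, 302, 120, 422, 542, 964, 523, 504, 44, 548, 592, 157, 749, 906, 672, 595, 284, 879, 180, 76, 256
F(47) mod 983 = 256


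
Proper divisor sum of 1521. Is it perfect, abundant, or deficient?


Proper divisors: 1, 3, 9, 13, 39, 117, 169, 507
Sum = 1 + 3 + 9 + 13 + 39 + 117 + 169 + 507 = 858
858 < 1521 → deficient

s(1521) = 858 (deficient)


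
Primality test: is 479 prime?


Check divisors up to sqrt(479) = 21.8861
No divisors found.
479 is prime.

Yes, 479 is prime


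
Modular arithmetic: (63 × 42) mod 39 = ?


63 × 42 = 2646
2646 mod 39 = 33


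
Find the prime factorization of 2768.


2768 / 2 = 1384
1384 / 2 = 692
692 / 2 = 346
346 / 2 = 173
173 / 173 = 1
2768 = 2^4 × 173


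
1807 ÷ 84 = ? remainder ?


1807 = 84 * 21 + 43
Check: 1764 + 43 = 1807

q = 21, r = 43


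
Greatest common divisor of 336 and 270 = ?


336 = 1 * 270 + 66
270 = 4 * 66 + 6
66 = 11 * 6 + 0
GCD = 6


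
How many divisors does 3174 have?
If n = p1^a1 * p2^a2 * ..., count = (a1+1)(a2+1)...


3174 = 2^1 × 3^1 × 23^2
d(3174) = (1+1) × (1+1) × (2+1) = 12

12 divisors


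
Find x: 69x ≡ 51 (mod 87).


GCD(69, 87) = 3 divides 51
Divide: 23x ≡ 17 (mod 29)
x ≡ 2 (mod 29)


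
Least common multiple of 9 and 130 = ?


GCD(9, 130) = 1
LCM = 9*130/1 = 1170/1 = 1170

LCM = 1170


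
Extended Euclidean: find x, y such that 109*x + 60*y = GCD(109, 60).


Tabular extended Euclidean (each row: r = 109*s + 60*t):
r=109, s=1, t=0
r=60, s=0, t=1
q=1: r=49, s=1, t=-1   [109*(1) + 60*(-1) = 49]
q=1: r=11, s=-1, t=2   [109*(-1) + 60*(2) = 11]
q=4: r=5, s=5, t=-9   [109*(5) + 60*(-9) = 5]
q=2: r=1, s=-11, t=20   [109*(-11) + 60*(20) = 1]
q=5: r=0, s=60, t=-109   [109*(60) + 60*(-109) = 0]
GCD = 1; from the row with r=1: x=-11, y=20
Check: 109*(-11) + 60*(20) = -1199 + 1200 = 1

GCD = 1, x = -11, y = 20


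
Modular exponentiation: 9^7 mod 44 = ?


9^1 mod 44 = 9
9^2 mod 44 = 37
9^3 mod 44 = 25
9^4 mod 44 = 5
9^5 mod 44 = 1
9^6 mod 44 = 9
9^7 mod 44 = 37


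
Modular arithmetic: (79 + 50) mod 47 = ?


79 + 50 = 129
129 mod 47 = 35


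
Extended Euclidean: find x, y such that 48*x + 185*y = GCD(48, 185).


Tabular extended Euclidean (each row: r = 48*s + 185*t):
r=48, s=1, t=0
r=185, s=0, t=1
q=0: r=48, s=1, t=0   [48*(1) + 185*(0) = 48]
q=3: r=41, s=-3, t=1   [48*(-3) + 185*(1) = 41]
q=1: r=7, s=4, t=-1   [48*(4) + 185*(-1) = 7]
q=5: r=6, s=-23, t=6   [48*(-23) + 185*(6) = 6]
q=1: r=1, s=27, t=-7   [48*(27) + 185*(-7) = 1]
q=6: r=0, s=-185, t=48   [48*(-185) + 185*(48) = 0]
GCD = 1; from the row with r=1: x=27, y=-7
Check: 48*(27) + 185*(-7) = 1296 - 1295 = 1

GCD = 1, x = 27, y = -7


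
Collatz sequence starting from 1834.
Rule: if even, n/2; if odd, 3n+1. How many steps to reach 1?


1834 → 917 → 2752 → 1376 → 688 → 344 → 172 → 86 → 43 → 130 → 65 → 196 → 98 → 49 → 148 → 74 → 37 → 112 → 56 → 28 → 14 → 7 → 22 → 11 → 34 → 17 → 52 → 26 → 13 → 40 → 20 → 10 → 5 → 16 → 8 → 4 → 2 → 1
Total steps = 37

37 steps


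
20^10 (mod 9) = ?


20^1 mod 9 = 2
20^2 mod 9 = 4
20^3 mod 9 = 8
20^4 mod 9 = 7
20^5 mod 9 = 5
20^6 mod 9 = 1
20^7 mod 9 = 2
20^8 mod 9 = 4
20^9 mod 9 = 8
20^10 mod 9 = 7


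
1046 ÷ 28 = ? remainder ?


1046 = 28 * 37 + 10
Check: 1036 + 10 = 1046

q = 37, r = 10


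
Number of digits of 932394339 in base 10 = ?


932394339 has 9 digits in base 10
floor(log10(932394339)) + 1 = floor(8.9696) + 1 = 9

9 digits (base 10)


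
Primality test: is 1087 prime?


Check divisors up to sqrt(1087) = 32.9697
No divisors found.
1087 is prime.

Yes, 1087 is prime


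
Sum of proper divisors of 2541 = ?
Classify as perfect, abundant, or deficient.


Proper divisors: 1, 3, 7, 11, 21, 33, 77, 121, 231, 363, 847
Sum = 1 + 3 + 7 + 11 + 21 + 33 + 77 + 121 + 231 + 363 + 847 = 1715
1715 < 2541 → deficient

s(2541) = 1715 (deficient)


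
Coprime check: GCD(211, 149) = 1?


Euclidean algorithm:
211 = 1 * 149 + 62
149 = 2 * 62 + 25
62 = 2 * 25 + 12
25 = 2 * 12 + 1
12 = 12 * 1 + 0
GCD(211, 149) = 1

Yes, coprime (GCD = 1)


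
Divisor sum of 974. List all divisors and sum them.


Divisors of 974: 1, 2, 487, 974
Sum = 1 + 2 + 487 + 974 = 1464

σ(974) = 1464


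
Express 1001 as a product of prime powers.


1001 / 7 = 143
143 / 11 = 13
13 / 13 = 1
1001 = 7 × 11 × 13


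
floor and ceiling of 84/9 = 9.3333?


84/9 = 9.3333
floor = 9
ceil = 10

floor = 9, ceil = 10


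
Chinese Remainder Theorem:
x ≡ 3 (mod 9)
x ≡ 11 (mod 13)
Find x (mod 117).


M = 9*13 = 117
M1 = M/9 = 13, M2 = M/13 = 9
M1^(-1) mod 9 = 7, M2^(-1) mod 13 = 3
x = 3*13*7 + 11*9*3 = 570
570 mod 117 = 102
Check: 102 mod 9 = 3 ✓, 102 mod 13 = 11 ✓

x ≡ 102 (mod 117)


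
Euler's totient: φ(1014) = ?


1014 = 2 × 3 × 13^2
Prime factors: 2, 3, 13
φ(1014) = 1014 × (1-1/2) × (1-1/3) × (1-1/13)
= 1014 × 1/2 × 2/3 × 12/13 = 312

φ(1014) = 312


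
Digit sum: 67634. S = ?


6 + 7 + 6 + 3 + 4 = 26


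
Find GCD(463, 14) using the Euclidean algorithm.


463 = 33 * 14 + 1
14 = 14 * 1 + 0
GCD = 1


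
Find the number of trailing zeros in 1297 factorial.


floor(1297/5) = 259
floor(1297/25) = 51
floor(1297/125) = 10
floor(1297/625) = 2
Total = 322

322 trailing zeros


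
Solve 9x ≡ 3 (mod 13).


GCD(9, 13) = 1, unique solution
a^(-1) mod 13 = 3
x = 3 * 3 mod 13 = 9

x ≡ 9 (mod 13)


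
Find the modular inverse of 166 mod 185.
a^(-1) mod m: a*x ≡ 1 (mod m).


Use the extended Euclidean algorithm on (185, 166); each row r = 185*s + 166*t:
r=185, s=1, t=0
r=166, s=0, t=1
q=1: r=19, s=1, t=-1   [185*(1) + 166*(-1) = 19]
q=8: r=14, s=-8, t=9   [185*(-8) + 166*(9) = 14]
q=1: r=5, s=9, t=-10   [185*(9) + 166*(-10) = 5]
q=2: r=4, s=-26, t=29   [185*(-26) + 166*(29) = 4]
q=1: r=1, s=35, t=-39   [185*(35) + 166*(-39) = 1]
q=4: r=0, s=-166, t=185   [185*(-166) + 166*(185) = 0]
GCD = 1 with t = -39, so 166*(-39) ≡ 1 (mod 185)
Inverse = -39 mod 185 = 146
Check: 166 * 146 = 24236 ≡ 1 (mod 185)

166^(-1) ≡ 146 (mod 185)


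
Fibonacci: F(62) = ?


Sequence: 1, 1, 2, 3, 5, 8, 13, 21, 34, 55, 89, 144, 233, 377, 610, 987, 1597, 2584, 4181, 6765, 10946, 17711, 28657, 46368, 75025, 121393, 196418, 317811, 514229, 832040, 1346269, 2178309, 3524578, 5702887, 9227465, 14930352, 24157817, 39088169, 63245986, 102334155, 165580141, 267914296, 433494437, 701408733, 1134903170, 1836311903, 2971215073, 4807526976, 7778742049, 12586269025, 20365011074, 32951280099, 53316291173, 86267571272, 139583862445, 225851433717, 365435296162, 591286729879, 956722026041, 1548008755920, 2504730781961, 4052739537881
F(62) = 4052739537881


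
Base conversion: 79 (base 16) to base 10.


79 (base 16) = 121 (decimal)
121 (decimal) = 121 (base 10)


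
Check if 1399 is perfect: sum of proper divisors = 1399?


Proper divisors of 1399: 1
Sum = 1 = 1

No, 1399 is not perfect (1 ≠ 1399)


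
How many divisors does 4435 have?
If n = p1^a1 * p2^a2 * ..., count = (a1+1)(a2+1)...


4435 = 5^1 × 887^1
d(4435) = (1+1) × (1+1) = 4

4 divisors


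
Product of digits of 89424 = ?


8 × 9 × 4 × 2 × 4 = 2304


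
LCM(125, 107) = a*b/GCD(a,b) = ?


GCD(125, 107) = 1
LCM = 125*107/1 = 13375/1 = 13375

LCM = 13375


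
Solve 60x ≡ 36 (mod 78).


GCD(60, 78) = 6 divides 36
Divide: 10x ≡ 6 (mod 13)
x ≡ 11 (mod 13)


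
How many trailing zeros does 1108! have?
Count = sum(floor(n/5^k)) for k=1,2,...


floor(1108/5) = 221
floor(1108/25) = 44
floor(1108/125) = 8
floor(1108/625) = 1
Total = 274

274 trailing zeros


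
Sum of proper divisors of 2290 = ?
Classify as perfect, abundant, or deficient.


Proper divisors: 1, 2, 5, 10, 229, 458, 1145
Sum = 1 + 2 + 5 + 10 + 229 + 458 + 1145 = 1850
1850 < 2290 → deficient

s(2290) = 1850 (deficient)


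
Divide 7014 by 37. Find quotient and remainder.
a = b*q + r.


7014 = 37 * 189 + 21
Check: 6993 + 21 = 7014

q = 189, r = 21


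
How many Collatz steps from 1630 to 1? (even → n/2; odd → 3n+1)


1630 → 815 → 2446 → 1223 → 3670 → 1835 → 5506 → 2753 → 8260 → 4130 → 2065 → 6196 → 3098 → 1549 → 4648 → 2324 → 1162 → 581 → 1744 → 872 → 436 → 218 → 109 → 328 → 164 → 82 → 41 → 124 → 62 → 31 → 94 → 47 → 142 → 71 → 214 → 107 → 322 → 161 → 484 → 242 → 121 → 364 → 182 → 91 → 274 → 137 → 412 → 206 → 103 → 310 → 155 → 466 → 233 → 700 → 350 → 175 → 526 → 263 → 790 → 395 → 1186 → 593 → 1780 → 890 → 445 → 1336 → 668 → 334 → 167 → 502 → 251 → 754 → 377 → 1132 → 566 → 283 → 850 → 425 → 1276 → 638 → 319 → 958 → 479 → 1438 → 719 → 2158 → 1079 → 3238 → 1619 → 4858 → 2429 → 7288 → 3644 → 1822 → 911 → 2734 → 1367 → 4102 → 2051 → 6154 → 3077 → 9232 → 4616 → 2308 → 1154 → 577 → 1732 → 866 → 433 → 1300 → 650 → 325 → 976 → 488 → 244 → 122 → 61 → 184 → 92 → 46 → 23 → 70 → 35 → 106 → 53 → 160 → 80 → 40 → 20 → 10 → 5 → 16 → 8 → 4 → 2 → 1
Total steps = 135

135 steps


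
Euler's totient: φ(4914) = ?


4914 = 2 × 3^3 × 7 × 13
Prime factors: 2, 3, 7, 13
φ(4914) = 4914 × (1-1/2) × (1-1/3) × (1-1/7) × (1-1/13)
= 4914 × 1/2 × 2/3 × 6/7 × 12/13 = 1296

φ(4914) = 1296


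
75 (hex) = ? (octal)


75 (base 16) = 117 (decimal)
117 (decimal) = 165 (base 8)


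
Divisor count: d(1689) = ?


1689 = 3^1 × 563^1
d(1689) = (1+1) × (1+1) = 4

4 divisors


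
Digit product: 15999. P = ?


1 × 5 × 9 × 9 × 9 = 3645


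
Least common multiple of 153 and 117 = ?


GCD(153, 117) = 9
LCM = 153*117/9 = 17901/9 = 1989

LCM = 1989


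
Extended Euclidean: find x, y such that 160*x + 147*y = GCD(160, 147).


Tabular extended Euclidean (each row: r = 160*s + 147*t):
r=160, s=1, t=0
r=147, s=0, t=1
q=1: r=13, s=1, t=-1   [160*(1) + 147*(-1) = 13]
q=11: r=4, s=-11, t=12   [160*(-11) + 147*(12) = 4]
q=3: r=1, s=34, t=-37   [160*(34) + 147*(-37) = 1]
q=4: r=0, s=-147, t=160   [160*(-147) + 147*(160) = 0]
GCD = 1; from the row with r=1: x=34, y=-37
Check: 160*(34) + 147*(-37) = 5440 - 5439 = 1

GCD = 1, x = 34, y = -37


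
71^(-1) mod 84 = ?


Use the extended Euclidean algorithm on (84, 71); each row r = 84*s + 71*t:
r=84, s=1, t=0
r=71, s=0, t=1
q=1: r=13, s=1, t=-1   [84*(1) + 71*(-1) = 13]
q=5: r=6, s=-5, t=6   [84*(-5) + 71*(6) = 6]
q=2: r=1, s=11, t=-13   [84*(11) + 71*(-13) = 1]
q=6: r=0, s=-71, t=84   [84*(-71) + 71*(84) = 0]
GCD = 1 with t = -13, so 71*(-13) ≡ 1 (mod 84)
Inverse = -13 mod 84 = 71
Check: 71 * 71 = 5041 ≡ 1 (mod 84)

71^(-1) ≡ 71 (mod 84)


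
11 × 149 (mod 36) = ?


11 × 149 = 1639
1639 mod 36 = 19


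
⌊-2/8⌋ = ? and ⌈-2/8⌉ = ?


-2/8 = -0.2500
floor = -1
ceil = 0

floor = -1, ceil = 0


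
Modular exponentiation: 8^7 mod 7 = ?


8^1 mod 7 = 1
8^2 mod 7 = 1
8^3 mod 7 = 1
8^4 mod 7 = 1
8^5 mod 7 = 1
8^6 mod 7 = 1
8^7 mod 7 = 1


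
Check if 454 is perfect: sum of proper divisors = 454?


Proper divisors of 454: 1, 2, 227
Sum = 1 + 2 + 227 = 230

No, 454 is not perfect (230 ≠ 454)


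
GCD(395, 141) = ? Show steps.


395 = 2 * 141 + 113
141 = 1 * 113 + 28
113 = 4 * 28 + 1
28 = 28 * 1 + 0
GCD = 1


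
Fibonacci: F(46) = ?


Sequence: 1, 1, 2, 3, 5, 8, 13, 21, 34, 55, 89, 144, 233, 377, 610, 987, 1597, 2584, 4181, 6765, 10946, 17711, 28657, 46368, 75025, 121393, 196418, 317811, 514229, 832040, 1346269, 2178309, 3524578, 5702887, 9227465, 14930352, 24157817, 39088169, 63245986, 102334155, 165580141, 267914296, 433494437, 701408733, 1134903170, 1836311903
F(46) = 1836311903


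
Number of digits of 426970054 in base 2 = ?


426970054 in base 2 = 11001011100110000101111000110
Number of digits = 29

29 digits (base 2)


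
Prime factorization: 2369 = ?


2369 / 23 = 103
103 / 103 = 1
2369 = 23 × 103


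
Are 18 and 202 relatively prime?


Euclidean algorithm:
202 = 11 * 18 + 4
18 = 4 * 4 + 2
4 = 2 * 2 + 0
GCD(18, 202) = 2

No, not coprime (GCD = 2)


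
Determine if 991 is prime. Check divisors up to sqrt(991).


Check divisors up to sqrt(991) = 31.4802
No divisors found.
991 is prime.

Yes, 991 is prime


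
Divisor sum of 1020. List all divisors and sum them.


Divisors of 1020: 1, 2, 3, 4, 5, 6, 10, 12, 15, 17, 20, 30, 34, 51, 60, 68, 85, 102, 170, 204, 255, 340, 510, 1020
Sum = 1 + 2 + 3 + 4 + 5 + 6 + 10 + 12 + 15 + 17 + 20 + 30 + 34 + 51 + 60 + 68 + 85 + 102 + 170 + 204 + 255 + 340 + 510 + 1020 = 3024

σ(1020) = 3024


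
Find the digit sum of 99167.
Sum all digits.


9 + 9 + 1 + 6 + 7 = 32


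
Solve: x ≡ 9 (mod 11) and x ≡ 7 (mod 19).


M = 11*19 = 209
M1 = M/11 = 19, M2 = M/19 = 11
M1^(-1) mod 11 = 7, M2^(-1) mod 19 = 7
x = 9*19*7 + 7*11*7 = 1736
1736 mod 209 = 64
Check: 64 mod 11 = 9 ✓, 64 mod 19 = 7 ✓

x ≡ 64 (mod 209)


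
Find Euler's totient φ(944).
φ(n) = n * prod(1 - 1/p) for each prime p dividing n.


944 = 2^4 × 59
Prime factors: 2, 59
φ(944) = 944 × (1-1/2) × (1-1/59)
= 944 × 1/2 × 58/59 = 464

φ(944) = 464


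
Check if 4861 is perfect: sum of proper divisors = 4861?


Proper divisors of 4861: 1
Sum = 1 = 1

No, 4861 is not perfect (1 ≠ 4861)


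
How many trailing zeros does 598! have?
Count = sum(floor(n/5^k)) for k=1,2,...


floor(598/5) = 119
floor(598/25) = 23
floor(598/125) = 4
Total = 146

146 trailing zeros


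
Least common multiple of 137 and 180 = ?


GCD(137, 180) = 1
LCM = 137*180/1 = 24660/1 = 24660

LCM = 24660


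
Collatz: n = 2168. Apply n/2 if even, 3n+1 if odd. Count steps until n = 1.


2168 → 1084 → 542 → 271 → 814 → 407 → 1222 → 611 → 1834 → 917 → 2752 → 1376 → 688 → 344 → 172 → 86 → 43 → 130 → 65 → 196 → 98 → 49 → 148 → 74 → 37 → 112 → 56 → 28 → 14 → 7 → 22 → 11 → 34 → 17 → 52 → 26 → 13 → 40 → 20 → 10 → 5 → 16 → 8 → 4 → 2 → 1
Total steps = 45

45 steps


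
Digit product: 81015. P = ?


8 × 1 × 0 × 1 × 5 = 0


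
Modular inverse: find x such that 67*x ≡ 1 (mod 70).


Use the extended Euclidean algorithm on (70, 67); each row r = 70*s + 67*t:
r=70, s=1, t=0
r=67, s=0, t=1
q=1: r=3, s=1, t=-1   [70*(1) + 67*(-1) = 3]
q=22: r=1, s=-22, t=23   [70*(-22) + 67*(23) = 1]
q=3: r=0, s=67, t=-70   [70*(67) + 67*(-70) = 0]
GCD = 1 with t = 23, so 67*(23) ≡ 1 (mod 70)
Inverse = 23 mod 70 = 23
Check: 67 * 23 = 1541 ≡ 1 (mod 70)

67^(-1) ≡ 23 (mod 70)


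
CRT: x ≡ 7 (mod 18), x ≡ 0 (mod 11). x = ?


M = 18*11 = 198
M1 = M/18 = 11, M2 = M/11 = 18
M1^(-1) mod 18 = 5, M2^(-1) mod 11 = 8
x = 7*11*5 + 0*18*8 = 385
385 mod 198 = 187
Check: 187 mod 18 = 7 ✓, 187 mod 11 = 0 ✓

x ≡ 187 (mod 198)


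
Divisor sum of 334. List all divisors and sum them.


Divisors of 334: 1, 2, 167, 334
Sum = 1 + 2 + 167 + 334 = 504

σ(334) = 504


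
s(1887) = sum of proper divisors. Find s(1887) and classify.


Proper divisors: 1, 3, 17, 37, 51, 111, 629
Sum = 1 + 3 + 17 + 37 + 51 + 111 + 629 = 849
849 < 1887 → deficient

s(1887) = 849 (deficient)


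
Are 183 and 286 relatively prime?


Euclidean algorithm:
286 = 1 * 183 + 103
183 = 1 * 103 + 80
103 = 1 * 80 + 23
80 = 3 * 23 + 11
23 = 2 * 11 + 1
11 = 11 * 1 + 0
GCD(183, 286) = 1

Yes, coprime (GCD = 1)


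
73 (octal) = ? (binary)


73 (base 8) = 59 (decimal)
59 (decimal) = 111011 (base 2)


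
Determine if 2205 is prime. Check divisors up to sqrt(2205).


2205 / 3 = 735 (exact division)
2205 is NOT prime.

No, 2205 is not prime


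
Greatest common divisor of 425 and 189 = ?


425 = 2 * 189 + 47
189 = 4 * 47 + 1
47 = 47 * 1 + 0
GCD = 1


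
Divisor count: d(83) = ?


83 = 83^1
d(83) = (1+1) = 2

2 divisors


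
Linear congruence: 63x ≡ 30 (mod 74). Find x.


GCD(63, 74) = 1, unique solution
a^(-1) mod 74 = 47
x = 47 * 30 mod 74 = 4

x ≡ 4 (mod 74)


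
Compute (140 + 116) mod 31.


140 + 116 = 256
256 mod 31 = 8


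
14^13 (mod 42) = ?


14^1 mod 42 = 14
14^2 mod 42 = 28
14^3 mod 42 = 14
14^4 mod 42 = 28
14^5 mod 42 = 14
14^6 mod 42 = 28
14^7 mod 42 = 14
14^8 mod 42 = 28
14^9 mod 42 = 14
14^10 mod 42 = 28
14^11 mod 42 = 14
14^12 mod 42 = 28
14^13 mod 42 = 14


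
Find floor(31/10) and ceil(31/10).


31/10 = 3.1000
floor = 3
ceil = 4

floor = 3, ceil = 4


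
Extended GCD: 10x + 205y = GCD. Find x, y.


Tabular extended Euclidean (each row: r = 10*s + 205*t):
r=10, s=1, t=0
r=205, s=0, t=1
q=0: r=10, s=1, t=0   [10*(1) + 205*(0) = 10]
q=20: r=5, s=-20, t=1   [10*(-20) + 205*(1) = 5]
q=2: r=0, s=41, t=-2   [10*(41) + 205*(-2) = 0]
GCD = 5; from the row with r=5: x=-20, y=1
Check: 10*(-20) + 205*(1) = -200 + 205 = 5

GCD = 5, x = -20, y = 1


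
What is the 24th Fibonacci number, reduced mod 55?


F(k) mod 55 for k=1..24:
1, 1, 2, 3, 5, 8, 13, 21, 34, 0, 34, 34, 13, 47, 5, 52, 2, 54, 1, 0, 1, 1, 2, 3
F(24) mod 55 = 3


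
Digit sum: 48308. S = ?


4 + 8 + 3 + 0 + 8 = 23


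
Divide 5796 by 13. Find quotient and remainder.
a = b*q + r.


5796 = 13 * 445 + 11
Check: 5785 + 11 = 5796

q = 445, r = 11


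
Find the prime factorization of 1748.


1748 / 2 = 874
874 / 2 = 437
437 / 19 = 23
23 / 23 = 1
1748 = 2^2 × 19 × 23


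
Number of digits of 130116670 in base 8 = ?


130116670 in base 8 = 760266076
Number of digits = 9

9 digits (base 8)


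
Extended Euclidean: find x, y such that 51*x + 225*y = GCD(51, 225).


Tabular extended Euclidean (each row: r = 51*s + 225*t):
r=51, s=1, t=0
r=225, s=0, t=1
q=0: r=51, s=1, t=0   [51*(1) + 225*(0) = 51]
q=4: r=21, s=-4, t=1   [51*(-4) + 225*(1) = 21]
q=2: r=9, s=9, t=-2   [51*(9) + 225*(-2) = 9]
q=2: r=3, s=-22, t=5   [51*(-22) + 225*(5) = 3]
q=3: r=0, s=75, t=-17   [51*(75) + 225*(-17) = 0]
GCD = 3; from the row with r=3: x=-22, y=5
Check: 51*(-22) + 225*(5) = -1122 + 1125 = 3

GCD = 3, x = -22, y = 5


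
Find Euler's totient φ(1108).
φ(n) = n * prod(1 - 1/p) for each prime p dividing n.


1108 = 2^2 × 277
Prime factors: 2, 277
φ(1108) = 1108 × (1-1/2) × (1-1/277)
= 1108 × 1/2 × 276/277 = 552

φ(1108) = 552


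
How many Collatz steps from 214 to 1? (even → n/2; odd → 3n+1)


214 → 107 → 322 → 161 → 484 → 242 → 121 → 364 → 182 → 91 → 274 → 137 → 412 → 206 → 103 → 310 → 155 → 466 → 233 → 700 → 350 → 175 → 526 → 263 → 790 → 395 → 1186 → 593 → 1780 → 890 → 445 → 1336 → 668 → 334 → 167 → 502 → 251 → 754 → 377 → 1132 → 566 → 283 → 850 → 425 → 1276 → 638 → 319 → 958 → 479 → 1438 → 719 → 2158 → 1079 → 3238 → 1619 → 4858 → 2429 → 7288 → 3644 → 1822 → 911 → 2734 → 1367 → 4102 → 2051 → 6154 → 3077 → 9232 → 4616 → 2308 → 1154 → 577 → 1732 → 866 → 433 → 1300 → 650 → 325 → 976 → 488 → 244 → 122 → 61 → 184 → 92 → 46 → 23 → 70 → 35 → 106 → 53 → 160 → 80 → 40 → 20 → 10 → 5 → 16 → 8 → 4 → 2 → 1
Total steps = 101

101 steps


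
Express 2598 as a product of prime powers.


2598 / 2 = 1299
1299 / 3 = 433
433 / 433 = 1
2598 = 2 × 3 × 433


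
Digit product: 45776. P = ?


4 × 5 × 7 × 7 × 6 = 5880


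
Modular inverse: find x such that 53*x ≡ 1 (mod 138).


Use the extended Euclidean algorithm on (138, 53); each row r = 138*s + 53*t:
r=138, s=1, t=0
r=53, s=0, t=1
q=2: r=32, s=1, t=-2   [138*(1) + 53*(-2) = 32]
q=1: r=21, s=-1, t=3   [138*(-1) + 53*(3) = 21]
q=1: r=11, s=2, t=-5   [138*(2) + 53*(-5) = 11]
q=1: r=10, s=-3, t=8   [138*(-3) + 53*(8) = 10]
q=1: r=1, s=5, t=-13   [138*(5) + 53*(-13) = 1]
q=10: r=0, s=-53, t=138   [138*(-53) + 53*(138) = 0]
GCD = 1 with t = -13, so 53*(-13) ≡ 1 (mod 138)
Inverse = -13 mod 138 = 125
Check: 53 * 125 = 6625 ≡ 1 (mod 138)

53^(-1) ≡ 125 (mod 138)


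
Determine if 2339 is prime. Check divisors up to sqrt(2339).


Check divisors up to sqrt(2339) = 48.3632
No divisors found.
2339 is prime.

Yes, 2339 is prime


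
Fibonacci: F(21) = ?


Sequence: 1, 1, 2, 3, 5, 8, 13, 21, 34, 55, 89, 144, 233, 377, 610, 987, 1597, 2584, 4181, 6765, 10946
F(21) = 10946


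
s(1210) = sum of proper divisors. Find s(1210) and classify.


Proper divisors: 1, 2, 5, 10, 11, 22, 55, 110, 121, 242, 605
Sum = 1 + 2 + 5 + 10 + 11 + 22 + 55 + 110 + 121 + 242 + 605 = 1184
1184 < 1210 → deficient

s(1210) = 1184 (deficient)


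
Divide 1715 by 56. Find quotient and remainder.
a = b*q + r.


1715 = 56 * 30 + 35
Check: 1680 + 35 = 1715

q = 30, r = 35


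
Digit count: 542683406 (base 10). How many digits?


542683406 has 9 digits in base 10
floor(log10(542683406)) + 1 = floor(8.7345) + 1 = 9

9 digits (base 10)


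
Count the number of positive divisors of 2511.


2511 = 3^4 × 31^1
d(2511) = (4+1) × (1+1) = 10

10 divisors


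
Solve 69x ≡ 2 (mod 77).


GCD(69, 77) = 1, unique solution
a^(-1) mod 77 = 48
x = 48 * 2 mod 77 = 19

x ≡ 19 (mod 77)


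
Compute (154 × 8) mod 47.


154 × 8 = 1232
1232 mod 47 = 10


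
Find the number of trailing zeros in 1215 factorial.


floor(1215/5) = 243
floor(1215/25) = 48
floor(1215/125) = 9
floor(1215/625) = 1
Total = 301

301 trailing zeros


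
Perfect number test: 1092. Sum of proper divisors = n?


Proper divisors of 1092: 1, 2, 3, 4, 6, 7, 12, 13, 14, 21, 26, 28, 39, 42, 52, 78, 84, 91, 156, 182, 273, 364, 546
Sum = 1 + 2 + 3 + 4 + 6 + 7 + 12 + 13 + 14 + 21 + 26 + 28 + 39 + 42 + 52 + 78 + 84 + 91 + 156 + 182 + 273 + 364 + 546 = 2044

No, 1092 is not perfect (2044 ≠ 1092)
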